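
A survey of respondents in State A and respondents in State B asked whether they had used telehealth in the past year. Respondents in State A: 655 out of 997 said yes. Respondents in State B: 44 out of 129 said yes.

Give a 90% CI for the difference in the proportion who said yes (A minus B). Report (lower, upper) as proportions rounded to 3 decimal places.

Sample proportions: 655/997 = 0.6570, 44/129 = 0.3411.
Each SE is √(p̂(1−p̂)/n): √(0.6570·0.3430/997) = 0.01503 and √(0.3411·0.6589/129) = 0.04174.
SE(p̂₁ − p̂₂) = √(SE₁² + SE₂²) = √(0.0002259009 + 0.0017422276) = 0.04436, since the two samples are independent.
At 90% confidence z* = 1.645; margin = 1.645 × 0.04436 = 0.07297.
The difference is 0.6570 − 0.3411 = 0.3159, so the interval is 0.3159 ± 0.07297 = (0.243, 0.389).

(0.243, 0.389)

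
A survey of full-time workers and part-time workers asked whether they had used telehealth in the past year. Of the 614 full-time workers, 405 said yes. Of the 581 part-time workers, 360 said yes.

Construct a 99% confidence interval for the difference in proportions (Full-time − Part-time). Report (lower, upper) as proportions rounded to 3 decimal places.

Sample proportions: 405/614 = 0.6596, 360/581 = 0.6196.
Each SE is √(p̂(1−p̂)/n): √(0.6596·0.3404/614) = 0.01912 and √(0.6196·0.3804/581) = 0.02014.
SE(p̂₁ − p̂₂) = √(SE₁² + SE₂²) = √(0.0003655744 + 0.0004056196) = 0.02777, since the two samples are independent.
At 99% confidence z* = 2.576; margin = 2.576 × 0.02777 = 0.07154.
The difference is 0.6596 − 0.6196 = 0.0400, so the interval is 0.0400 ± 0.07154 = (-0.032, 0.112).

(-0.032, 0.112)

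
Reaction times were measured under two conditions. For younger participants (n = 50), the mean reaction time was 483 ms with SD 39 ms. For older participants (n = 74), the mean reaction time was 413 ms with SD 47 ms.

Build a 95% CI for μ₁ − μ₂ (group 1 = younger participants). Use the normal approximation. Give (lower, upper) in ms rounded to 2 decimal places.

(54.78, 85.22)

Standard errors of each mean: 39/√50 = 5.5154 and 47/√74 = 5.4636.
SE(x̄₁ − x̄₂) = √(5.5154² + 5.4636²) = 7.7634 for independent samples with unequal variances.
With z* = 1.960, the margin is 1.960 × 7.7634 = 15.2163.
x̄₁ − x̄₂ = 483 − 413 = 70.0000; the interval is 70.0000 ± 15.2163 = (54.78, 85.22).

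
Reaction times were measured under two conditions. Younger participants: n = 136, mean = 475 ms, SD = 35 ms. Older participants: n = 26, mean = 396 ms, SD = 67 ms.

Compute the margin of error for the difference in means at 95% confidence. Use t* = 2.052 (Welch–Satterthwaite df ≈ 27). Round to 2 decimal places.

27.66

Standard errors of each mean: 35/√136 = 3.0012 and 67/√26 = 13.1398.
SE(x̄₁ − x̄₂) = √(3.0012² + 13.1398²) = 13.4782 for independent samples with unequal variances.
With t* = 2.052, the margin is 2.052 × 13.4782 = 27.6573.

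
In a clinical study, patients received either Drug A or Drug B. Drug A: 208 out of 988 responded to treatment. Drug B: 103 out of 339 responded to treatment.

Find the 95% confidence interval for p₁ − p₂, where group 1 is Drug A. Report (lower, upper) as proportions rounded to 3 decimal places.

(-0.148, -0.038)

p̂₁ = 208/988 = 0.2105 and p̂₂ = 103/339 = 0.3038.
SE₁ = √(p̂₁(1−p̂₁)/n₁) = √(0.2105·0.7895/988) = 0.01297; SE₂ = √(0.3038·0.6962/339) = 0.02498.
Independent samples: SE of the difference = √(SE₁² + SE₂²) = √(0.0001682209 + 0.0006240004) = 0.02815.
z* for 95% confidence is 1.960, so the margin of error is 1.960 × 0.02815 = 0.05517.
Point estimate p̂₁ − p̂₂ = 0.2105 − 0.3038 = -0.0933.
-0.0933 ± 0.05517 → (-0.148, -0.038).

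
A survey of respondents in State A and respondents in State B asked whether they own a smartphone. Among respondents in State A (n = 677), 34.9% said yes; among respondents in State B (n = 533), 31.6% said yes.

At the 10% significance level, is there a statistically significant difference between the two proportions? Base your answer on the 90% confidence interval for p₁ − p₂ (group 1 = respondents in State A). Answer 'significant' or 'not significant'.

The two standard errors are √(0.3490×0.6510/677) = 0.01832 and √(0.3160×0.6840/533) = 0.02014.
Because the samples are independent, SE_diff = √(0.01832² + 0.02014²) = 0.02723.
Using z* = 1.645 for 90%, ME = 1.645 × 0.02723 = 0.04479.
p̂₁ − p̂₂ = 0.0330; interval 0.0330 ± 0.04479 gives (-0.01179, 0.07779).
The interval (-0.01179, 0.07779) contains 0, so the difference is not significant.

not significant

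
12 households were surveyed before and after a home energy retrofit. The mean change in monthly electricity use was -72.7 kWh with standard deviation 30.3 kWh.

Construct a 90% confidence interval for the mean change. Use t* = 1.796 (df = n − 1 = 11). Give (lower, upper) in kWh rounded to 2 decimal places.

(-88.41, -56.99)

Paired design: SE = s_d/√n = 30.3/√12 = 8.7469.
t* = 1.796; margin of error = 1.796 × 8.7469 = 15.7094.
-72.7 ± 15.7094 → (-88.41, -56.99).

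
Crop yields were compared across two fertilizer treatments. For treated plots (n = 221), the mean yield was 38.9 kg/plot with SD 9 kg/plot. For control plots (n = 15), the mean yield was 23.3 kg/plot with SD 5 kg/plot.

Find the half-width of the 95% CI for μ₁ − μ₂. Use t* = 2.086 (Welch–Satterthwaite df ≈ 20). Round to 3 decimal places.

2.974

SE₁ = s₁/√n₁ = 9/√221 = 0.6054; SE₂ = 5/√15 = 1.2910.
Independent samples, unequal variances: SE_diff = √(SE₁² + SE₂²) = √(0.36650916 + 1.666681) = 1.4259.
t* = 2.086, so margin of error = 2.086 × 1.4259 = 2.9744.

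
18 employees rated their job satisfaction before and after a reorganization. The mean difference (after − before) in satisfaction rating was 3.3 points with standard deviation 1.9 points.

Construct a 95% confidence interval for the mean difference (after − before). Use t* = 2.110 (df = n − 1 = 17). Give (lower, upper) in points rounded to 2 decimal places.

(2.36, 4.24)

Paired design: SE = s_d/√n = 1.9/√18 = 0.4478.
t* = 2.110; margin of error = 2.110 × 0.4478 = 0.9449.
3.3 ± 0.9449 → (2.36, 4.24).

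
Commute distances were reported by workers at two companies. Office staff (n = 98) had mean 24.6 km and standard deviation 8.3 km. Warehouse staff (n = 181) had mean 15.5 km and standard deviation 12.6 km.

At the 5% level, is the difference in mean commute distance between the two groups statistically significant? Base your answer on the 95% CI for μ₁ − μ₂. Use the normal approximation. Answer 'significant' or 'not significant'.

significant

Standard errors of each mean: 8.3/√98 = 0.8384 and 12.6/√181 = 0.9366.
SE(x̄₁ − x̄₂) = √(0.8384² + 0.9366²) = 1.2570 for independent samples with unequal variances.
With z* = 1.960, the margin is 1.960 × 1.2570 = 2.4637.
x̄₁ − x̄₂ = 24.6 − 15.5 = 9.1000; the interval is 9.1000 ± 2.4637 = (6.6363, 11.5637).
The interval (6.6363, 11.5637) does not contain 0, so the difference is significant.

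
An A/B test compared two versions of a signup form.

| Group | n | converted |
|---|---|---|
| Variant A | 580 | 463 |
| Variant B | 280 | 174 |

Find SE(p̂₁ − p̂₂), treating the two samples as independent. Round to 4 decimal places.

0.0334

First, p̂₁ = 463/580 = 0.7983; p̂₂ = 174/280 = 0.6214.
The two standard errors are √(0.7983×0.2017/580) = 0.01666 and √(0.6214×0.3786/280) = 0.02899.
Because the samples are independent, SE_diff = √(0.01666² + 0.02899²) = 0.03344.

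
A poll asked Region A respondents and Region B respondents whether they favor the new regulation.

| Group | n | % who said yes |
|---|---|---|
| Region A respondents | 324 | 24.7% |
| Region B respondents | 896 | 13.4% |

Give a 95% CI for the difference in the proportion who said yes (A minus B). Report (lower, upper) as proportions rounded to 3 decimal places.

(0.061, 0.165)

The two standard errors are √(0.2470×0.7530/324) = 0.02396 and √(0.1340×0.8660/896) = 0.01138.
Because the samples are independent, SE_diff = √(0.02396² + 0.01138²) = 0.02653.
Using z* = 1.960 for 95%, ME = 1.960 × 0.02653 = 0.05200.
p̂₁ − p̂₂ = 0.1130; interval 0.1130 ± 0.05200 gives (0.061, 0.165).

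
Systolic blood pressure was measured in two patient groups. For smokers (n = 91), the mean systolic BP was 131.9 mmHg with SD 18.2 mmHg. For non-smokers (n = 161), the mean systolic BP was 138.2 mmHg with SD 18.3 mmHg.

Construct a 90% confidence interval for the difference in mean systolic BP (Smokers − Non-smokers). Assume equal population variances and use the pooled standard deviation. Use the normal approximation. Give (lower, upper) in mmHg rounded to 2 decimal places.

Pooled variance s_p² = [90·18.2² + 160·18.3²] / (91+161−2) = 333.5760, so s_p = 18.2641.
SE_diff = s_p·√(1/n₁ + 1/n₂) = 18.2641·√(1/91 + 1/161) = 2.3953.
z* = 1.645; margin = 1.645 × 2.3953 = 3.9403.
Difference = 131.9 − 138.2 = -6.3000.
-6.3000 ± 3.9403 → (-10.24, -2.36).

(-10.24, -2.36)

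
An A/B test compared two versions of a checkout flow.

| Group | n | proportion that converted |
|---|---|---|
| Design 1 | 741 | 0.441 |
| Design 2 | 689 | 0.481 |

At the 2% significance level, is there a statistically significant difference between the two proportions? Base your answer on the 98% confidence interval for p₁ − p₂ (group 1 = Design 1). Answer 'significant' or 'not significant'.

not significant

SE₁ = √(p̂₁(1−p̂₁)/n₁) = √(0.4410·0.5590/741) = 0.01824; SE₂ = √(0.4810·0.5190/689) = 0.01903.
Independent samples: SE of the difference = √(SE₁² + SE₂²) = √(0.0003326976 + 0.0003621409) = 0.02636.
z* for 98% confidence is 2.326, so the margin of error is 2.326 × 0.02636 = 0.06131.
Point estimate p̂₁ − p̂₂ = 0.4410 − 0.4810 = -0.0400.
-0.0400 ± 0.06131 → (-0.10131, 0.02131).
The interval (-0.10131, 0.02131) contains 0, so the difference is not significant.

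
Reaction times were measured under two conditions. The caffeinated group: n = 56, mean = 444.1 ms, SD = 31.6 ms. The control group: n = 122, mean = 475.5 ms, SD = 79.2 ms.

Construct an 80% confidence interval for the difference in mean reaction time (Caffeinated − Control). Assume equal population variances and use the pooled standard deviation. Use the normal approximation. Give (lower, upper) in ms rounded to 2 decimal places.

s_p = √[((n₁−1)s₁² + (n₂−1)s₂²)/(n₁+n₂−2)] = √[(55·31.6² + 121·79.2²)/176] = 68.0036.
SE = 68.0036·√(1/56 + 1/122) = 10.9766.
With z* = 1.282, margin = 1.282 × 10.9766 = 14.0720.
x̄₁ − x̄₂ = 444.1 − 475.5 = -31.4000; interval -31.4000 ± 14.0720 = (-45.47, -17.33).

(-45.47, -17.33)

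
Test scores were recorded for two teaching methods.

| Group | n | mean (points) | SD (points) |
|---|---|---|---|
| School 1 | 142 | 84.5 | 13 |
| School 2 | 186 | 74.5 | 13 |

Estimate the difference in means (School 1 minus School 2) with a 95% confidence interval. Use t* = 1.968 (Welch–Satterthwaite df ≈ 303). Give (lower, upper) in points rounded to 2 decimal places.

(7.15, 12.85)

SE₁ = s₁/√n₁ = 13/√142 = 1.0909; SE₂ = 13/√186 = 0.9532.
Independent samples, unequal variances: SE_diff = √(SE₁² + SE₂²) = √(1.19006281 + 0.90859024) = 1.4487.
t* = 1.968, so margin of error = 1.968 × 1.4487 = 2.8510.
Difference in means = 84.5 − 74.5 = 10.0000.
10.0000 ± 2.8510 → (7.15, 12.85).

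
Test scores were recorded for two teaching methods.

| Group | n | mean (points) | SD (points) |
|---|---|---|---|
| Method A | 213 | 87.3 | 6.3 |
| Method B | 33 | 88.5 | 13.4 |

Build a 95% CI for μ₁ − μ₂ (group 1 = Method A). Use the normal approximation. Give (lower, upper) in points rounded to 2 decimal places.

(-5.85, 3.45)

SE₁ = s₁/√n₁ = 6.3/√213 = 0.4317; SE₂ = 13.4/√33 = 2.3326.
Independent samples, unequal variances: SE_diff = √(SE₁² + SE₂²) = √(0.18636489 + 5.44102276) = 2.3722.
z* = 1.960, so margin of error = 1.960 × 2.3722 = 4.6495.
Difference in means = 87.3 − 88.5 = -1.2000.
-1.2000 ± 4.6495 → (-5.85, 3.45).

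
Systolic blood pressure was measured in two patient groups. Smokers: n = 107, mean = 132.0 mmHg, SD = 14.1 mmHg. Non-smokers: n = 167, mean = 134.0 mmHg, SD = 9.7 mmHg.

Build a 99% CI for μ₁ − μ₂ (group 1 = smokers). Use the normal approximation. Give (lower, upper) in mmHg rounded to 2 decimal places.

(-6.01, 2.01)

SE₁ = s₁/√n₁ = 14.1/√107 = 1.3631; SE₂ = 9.7/√167 = 0.7506.
Independent samples, unequal variances: SE_diff = √(SE₁² + SE₂²) = √(1.85804161 + 0.56340036) = 1.5561.
z* = 2.576, so margin of error = 2.576 × 1.5561 = 4.0085.
Difference in means = 132.0 − 134.0 = -2.0000.
-2.0000 ± 4.0085 → (-6.01, 2.01).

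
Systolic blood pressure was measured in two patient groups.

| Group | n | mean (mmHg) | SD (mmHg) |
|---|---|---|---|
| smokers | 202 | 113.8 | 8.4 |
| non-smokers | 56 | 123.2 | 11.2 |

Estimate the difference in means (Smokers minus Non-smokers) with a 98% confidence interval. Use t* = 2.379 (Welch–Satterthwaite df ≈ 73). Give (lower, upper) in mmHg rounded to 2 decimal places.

(-13.23, -5.57)

Per-group SEs: s₁/√n₁ = 8.4/√202 = 0.5910, s₂/√n₂ = 11.2/√56 = 1.4967.
Unpooled SE of the difference: √(0.349281 + 2.24011089) = 1.6092.
Margin of error = t* · SE = 2.379 × 1.6092 = 3.8283.
x̄₁ − x̄₂ = 113.8 − 123.2 = -9.4000.
CI: -9.4000 ± 3.8283 = (-13.23, -5.57).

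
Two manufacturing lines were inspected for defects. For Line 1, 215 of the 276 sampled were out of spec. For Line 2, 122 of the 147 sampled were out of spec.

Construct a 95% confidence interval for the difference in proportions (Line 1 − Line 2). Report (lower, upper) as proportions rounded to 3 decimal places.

p̂₁ = 215/276 = 0.7790 and p̂₂ = 122/147 = 0.8299.
SE₁ = √(p̂₁(1−p̂₁)/n₁) = √(0.7790·0.2210/276) = 0.02498; SE₂ = √(0.8299·0.1701/147) = 0.03099.
Independent samples: SE of the difference = √(SE₁² + SE₂²) = √(0.0006240004 + 0.0009603801) = 0.03980.
z* for 95% confidence is 1.960, so the margin of error is 1.960 × 0.03980 = 0.07801.
Point estimate p̂₁ − p̂₂ = 0.7790 − 0.8299 = -0.0509.
-0.0509 ± 0.07801 → (-0.129, 0.027).

(-0.129, 0.027)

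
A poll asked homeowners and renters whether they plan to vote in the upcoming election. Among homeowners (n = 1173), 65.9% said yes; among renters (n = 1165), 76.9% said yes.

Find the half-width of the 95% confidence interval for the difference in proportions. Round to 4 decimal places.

SE₁ = √(p̂₁(1−p̂₁)/n₁) = √(0.6590·0.3410/1173) = 0.01384; SE₂ = √(0.7690·0.2310/1165) = 0.01235.
Independent samples: SE of the difference = √(SE₁² + SE₂²) = √(0.0001915456 + 0.0001525225) = 0.01855.
z* for 95% confidence is 1.960, so the margin of error is 1.960 × 0.01855 = 0.03636.

0.0364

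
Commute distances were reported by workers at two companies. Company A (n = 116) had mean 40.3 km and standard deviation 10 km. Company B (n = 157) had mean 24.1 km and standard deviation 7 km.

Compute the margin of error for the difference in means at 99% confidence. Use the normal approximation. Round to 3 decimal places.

2.791

Per-group SEs: s₁/√n₁ = 10/√116 = 0.9285, s₂/√n₂ = 7/√157 = 0.5587.
Unpooled SE of the difference: √(0.86211225 + 0.31214569) = 1.0836.
Margin of error = z* · SE = 2.576 × 1.0836 = 2.7914.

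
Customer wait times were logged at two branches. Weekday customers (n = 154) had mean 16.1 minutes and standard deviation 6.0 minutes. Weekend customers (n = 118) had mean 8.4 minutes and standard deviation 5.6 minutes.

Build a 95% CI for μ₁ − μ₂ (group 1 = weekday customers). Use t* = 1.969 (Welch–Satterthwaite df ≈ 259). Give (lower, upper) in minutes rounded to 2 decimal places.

(6.31, 9.09)

Standard errors of each mean: 6.0/√154 = 0.4835 and 5.6/√118 = 0.5155.
SE(x̄₁ − x̄₂) = √(0.4835² + 0.5155²) = 0.7068 for independent samples with unequal variances.
With t* = 1.969, the margin is 1.969 × 0.7068 = 1.3917.
x̄₁ − x̄₂ = 16.1 − 8.4 = 7.7000; the interval is 7.7000 ± 1.3917 = (6.31, 9.09).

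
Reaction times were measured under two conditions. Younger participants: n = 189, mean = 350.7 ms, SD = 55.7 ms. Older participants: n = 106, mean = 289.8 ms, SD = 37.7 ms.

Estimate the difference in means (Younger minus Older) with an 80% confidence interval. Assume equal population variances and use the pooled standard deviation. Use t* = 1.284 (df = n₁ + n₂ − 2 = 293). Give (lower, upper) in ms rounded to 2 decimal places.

Pooled variance s_p² = [188·55.7² + 105·37.7²] / (189+106−2) = 2500.0122, so s_p = 50.0001.
SE_diff = s_p·√(1/n₁ + 1/n₂) = 50.0001·√(1/189 + 1/106) = 6.0673.
t* = 1.284; margin = 1.284 × 6.0673 = 7.7904.
Difference = 350.7 − 289.8 = 60.9000.
60.9000 ± 7.7904 → (53.11, 68.69).

(53.11, 68.69)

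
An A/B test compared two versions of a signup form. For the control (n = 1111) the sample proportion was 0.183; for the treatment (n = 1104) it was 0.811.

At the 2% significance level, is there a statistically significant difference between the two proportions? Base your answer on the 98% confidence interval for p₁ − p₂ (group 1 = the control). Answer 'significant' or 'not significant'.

Each SE is √(p̂(1−p̂)/n): √(0.1830·0.8170/1111) = 0.01160 and √(0.8110·0.1890/1104) = 0.01178.
SE(p̂₁ − p̂₂) = √(SE₁² + SE₂²) = √(0.00013456 + 0.0001387684) = 0.01653, since the two samples are independent.
At 98% confidence z* = 2.326; margin = 2.326 × 0.01653 = 0.03845.
The difference is 0.1830 − 0.8110 = -0.6280, so the interval is -0.6280 ± 0.03845 = (-0.66645, -0.58955).
The interval (-0.66645, -0.58955) does not contain 0, so the difference is significant.

significant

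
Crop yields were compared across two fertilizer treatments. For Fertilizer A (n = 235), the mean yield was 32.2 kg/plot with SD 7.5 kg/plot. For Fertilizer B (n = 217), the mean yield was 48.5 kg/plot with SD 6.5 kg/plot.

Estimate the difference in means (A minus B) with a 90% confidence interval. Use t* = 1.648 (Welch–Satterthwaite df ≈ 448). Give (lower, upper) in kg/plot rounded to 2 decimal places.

(-17.39, -15.21)

SE₁ = s₁/√n₁ = 7.5/√235 = 0.4892; SE₂ = 6.5/√217 = 0.4412.
Independent samples, unequal variances: SE_diff = √(SE₁² + SE₂²) = √(0.23931664 + 0.19465744) = 0.6588.
t* = 1.648, so margin of error = 1.648 × 0.6588 = 1.0857.
Difference in means = 32.2 − 48.5 = -16.3000.
-16.3000 ± 1.0857 → (-17.39, -15.21).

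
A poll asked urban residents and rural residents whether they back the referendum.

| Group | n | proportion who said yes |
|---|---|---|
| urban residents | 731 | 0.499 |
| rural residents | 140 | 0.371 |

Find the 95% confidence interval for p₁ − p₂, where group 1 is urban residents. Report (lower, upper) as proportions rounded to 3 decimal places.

The two standard errors are √(0.4990×0.5010/731) = 0.01849 and √(0.3710×0.6290/140) = 0.04083.
Because the samples are independent, SE_diff = √(0.01849² + 0.04083²) = 0.04482.
Using z* = 1.960 for 95%, ME = 1.960 × 0.04482 = 0.08785.
p̂₁ − p̂₂ = 0.1280; interval 0.1280 ± 0.08785 gives (0.040, 0.216).

(0.040, 0.216)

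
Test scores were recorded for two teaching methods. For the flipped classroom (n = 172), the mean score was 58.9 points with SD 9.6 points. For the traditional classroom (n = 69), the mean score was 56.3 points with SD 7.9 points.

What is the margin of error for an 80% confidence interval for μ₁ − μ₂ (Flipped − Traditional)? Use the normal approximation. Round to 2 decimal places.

1.54

Standard errors of each mean: 9.6/√172 = 0.7320 and 7.9/√69 = 0.9510.
SE(x̄₁ − x̄₂) = √(0.7320² + 0.9510²) = 1.2001 for independent samples with unequal variances.
With z* = 1.282, the margin is 1.282 × 1.2001 = 1.5385.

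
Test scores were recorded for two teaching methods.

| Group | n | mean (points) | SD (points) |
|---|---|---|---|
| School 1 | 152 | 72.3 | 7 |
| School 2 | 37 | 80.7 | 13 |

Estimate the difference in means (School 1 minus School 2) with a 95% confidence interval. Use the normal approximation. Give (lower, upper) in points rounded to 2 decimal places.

Per-group SEs: s₁/√n₁ = 7/√152 = 0.5678, s₂/√n₂ = 13/√37 = 2.1372.
Unpooled SE of the difference: √(0.32239684 + 4.56762384) = 2.2113.
Margin of error = z* · SE = 1.960 × 2.2113 = 4.3341.
x̄₁ − x̄₂ = 72.3 − 80.7 = -8.4000.
CI: -8.4000 ± 4.3341 = (-12.73, -4.07).

(-12.73, -4.07)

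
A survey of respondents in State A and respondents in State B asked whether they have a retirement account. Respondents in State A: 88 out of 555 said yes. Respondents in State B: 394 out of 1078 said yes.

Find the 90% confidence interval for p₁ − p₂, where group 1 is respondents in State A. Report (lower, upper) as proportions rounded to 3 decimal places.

(-0.242, -0.172)

p̂₁ = 88/555 = 0.1586 and p̂₂ = 394/1078 = 0.3655.
SE₁ = √(p̂₁(1−p̂₁)/n₁) = √(0.1586·0.8414/555) = 0.01551; SE₂ = √(0.3655·0.6345/1078) = 0.01467.
Independent samples: SE of the difference = √(SE₁² + SE₂²) = √(0.0002405601 + 0.0002152089) = 0.02135.
z* for 90% confidence is 1.645, so the margin of error is 1.645 × 0.02135 = 0.03512.
Point estimate p̂₁ − p̂₂ = 0.1586 − 0.3655 = -0.2069.
-0.2069 ± 0.03512 → (-0.242, -0.172).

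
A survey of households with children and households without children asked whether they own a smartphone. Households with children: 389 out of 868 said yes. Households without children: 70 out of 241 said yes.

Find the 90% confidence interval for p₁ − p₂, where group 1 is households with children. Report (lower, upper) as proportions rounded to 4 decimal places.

(0.1022, 0.2132)

Sample proportions: 389/868 = 0.4482, 70/241 = 0.2905.
Each SE is √(p̂(1−p̂)/n): √(0.4482·0.5518/868) = 0.01688 and √(0.2905·0.7095/241) = 0.02924.
SE(p̂₁ − p̂₂) = √(SE₁² + SE₂²) = √(0.0002849344 + 0.0008549776) = 0.03376, since the two samples are independent.
At 90% confidence z* = 1.645; margin = 1.645 × 0.03376 = 0.05554.
The difference is 0.4482 − 0.2905 = 0.1577, so the interval is 0.1577 ± 0.05554 = (0.1022, 0.2132).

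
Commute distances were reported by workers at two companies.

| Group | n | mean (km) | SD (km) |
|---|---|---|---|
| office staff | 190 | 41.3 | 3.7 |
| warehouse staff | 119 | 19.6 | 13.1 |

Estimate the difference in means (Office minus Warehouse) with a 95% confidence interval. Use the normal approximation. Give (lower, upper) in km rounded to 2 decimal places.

Per-group SEs: s₁/√n₁ = 3.7/√190 = 0.2684, s₂/√n₂ = 13.1/√119 = 1.2009.
Unpooled SE of the difference: √(0.07203856 + 1.44216081) = 1.2305.
Margin of error = z* · SE = 1.960 × 1.2305 = 2.4118.
x̄₁ − x̄₂ = 41.3 − 19.6 = 21.7000.
CI: 21.7000 ± 2.4118 = (19.29, 24.11).

(19.29, 24.11)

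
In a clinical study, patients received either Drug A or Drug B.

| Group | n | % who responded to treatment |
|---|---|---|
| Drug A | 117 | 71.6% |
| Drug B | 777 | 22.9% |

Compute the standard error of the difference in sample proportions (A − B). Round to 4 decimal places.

The two standard errors are √(0.7160×0.2840/117) = 0.04169 and √(0.2290×0.7710/777) = 0.01507.
Because the samples are independent, SE_diff = √(0.04169² + 0.01507²) = 0.04433.

0.0443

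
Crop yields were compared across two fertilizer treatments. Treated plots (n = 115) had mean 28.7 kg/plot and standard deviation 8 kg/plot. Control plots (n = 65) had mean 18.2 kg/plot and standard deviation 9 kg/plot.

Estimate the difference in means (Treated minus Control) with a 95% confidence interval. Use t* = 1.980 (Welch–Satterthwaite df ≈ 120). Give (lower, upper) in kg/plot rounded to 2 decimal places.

SE₁ = s₁/√n₁ = 8/√115 = 0.7460; SE₂ = 9/√65 = 1.1163.
Independent samples, unequal variances: SE_diff = √(SE₁² + SE₂²) = √(0.556516 + 1.24612569) = 1.3426.
t* = 1.980, so margin of error = 1.980 × 1.3426 = 2.6583.
Difference in means = 28.7 − 18.2 = 10.5000.
10.5000 ± 2.6583 → (7.84, 13.16).

(7.84, 13.16)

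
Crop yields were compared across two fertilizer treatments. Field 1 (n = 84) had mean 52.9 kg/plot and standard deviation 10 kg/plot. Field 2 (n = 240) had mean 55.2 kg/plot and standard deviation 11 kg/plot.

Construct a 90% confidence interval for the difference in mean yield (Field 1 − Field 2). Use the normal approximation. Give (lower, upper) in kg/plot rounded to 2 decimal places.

SE₁ = s₁/√n₁ = 10/√84 = 1.0911; SE₂ = 11/√240 = 0.7100.
Independent samples, unequal variances: SE_diff = √(SE₁² + SE₂²) = √(1.19049921 + 0.5041) = 1.3018.
z* = 1.645, so margin of error = 1.645 × 1.3018 = 2.1415.
Difference in means = 52.9 − 55.2 = -2.3000.
-2.3000 ± 2.1415 → (-4.44, -0.16).

(-4.44, -0.16)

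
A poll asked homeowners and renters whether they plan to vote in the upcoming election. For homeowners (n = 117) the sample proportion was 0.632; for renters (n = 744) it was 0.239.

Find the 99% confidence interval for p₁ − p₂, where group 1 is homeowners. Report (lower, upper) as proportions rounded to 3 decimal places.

Each SE is √(p̂(1−p̂)/n): √(0.6320·0.3680/117) = 0.04459 and √(0.2390·0.7610/744) = 0.01564.
SE(p̂₁ − p̂₂) = √(SE₁² + SE₂²) = √(0.0019882681 + 0.0002446096) = 0.04725, since the two samples are independent.
At 99% confidence z* = 2.576; margin = 2.576 × 0.04725 = 0.12172.
The difference is 0.6320 − 0.2390 = 0.3930, so the interval is 0.3930 ± 0.12172 = (0.271, 0.515).

(0.271, 0.515)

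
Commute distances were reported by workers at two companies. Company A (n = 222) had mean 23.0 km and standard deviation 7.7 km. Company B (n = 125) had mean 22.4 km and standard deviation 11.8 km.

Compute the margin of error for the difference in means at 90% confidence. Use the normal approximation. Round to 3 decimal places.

Per-group SEs: s₁/√n₁ = 7.7/√222 = 0.5168, s₂/√n₂ = 11.8/√125 = 1.0554.
Unpooled SE of the difference: √(0.26708224 + 1.11386916) = 1.1751.
Margin of error = z* · SE = 1.645 × 1.1751 = 1.9330.

1.933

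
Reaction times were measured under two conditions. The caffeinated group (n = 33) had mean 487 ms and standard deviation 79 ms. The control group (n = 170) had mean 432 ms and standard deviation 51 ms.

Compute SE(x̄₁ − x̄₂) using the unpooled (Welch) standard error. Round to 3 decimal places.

14.298

SE₁ = s₁/√n₁ = 79/√33 = 13.7521; SE₂ = 51/√170 = 3.9115.
Independent samples, unequal variances: SE_diff = √(SE₁² + SE₂²) = √(189.12025441 + 15.29983225) = 14.2976.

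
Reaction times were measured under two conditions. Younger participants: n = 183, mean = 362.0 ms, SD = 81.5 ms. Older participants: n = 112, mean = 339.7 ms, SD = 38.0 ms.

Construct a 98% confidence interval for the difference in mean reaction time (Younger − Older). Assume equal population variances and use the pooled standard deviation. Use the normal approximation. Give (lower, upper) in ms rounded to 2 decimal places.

Pooled variance s_p² = [182·81.5² + 111·38.0²] / (183+112−2) = 4672.9471, so s_p = 68.3590.
SE_diff = s_p·√(1/n₁ + 1/n₂) = 68.3590·√(1/183 + 1/112) = 8.2011.
z* = 2.326; margin = 2.326 × 8.2011 = 19.0758.
Difference = 362.0 − 339.7 = 22.3000.
22.3000 ± 19.0758 → (3.22, 41.38).

(3.22, 41.38)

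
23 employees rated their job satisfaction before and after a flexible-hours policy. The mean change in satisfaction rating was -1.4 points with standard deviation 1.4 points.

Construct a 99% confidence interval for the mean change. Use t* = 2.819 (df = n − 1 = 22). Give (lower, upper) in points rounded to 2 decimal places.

Paired design: SE = s_d/√n = 1.4/√23 = 0.2919.
t* = 2.819; margin of error = 2.819 × 0.2919 = 0.8229.
-1.4 ± 0.8229 → (-2.22, -0.58).

(-2.22, -0.58)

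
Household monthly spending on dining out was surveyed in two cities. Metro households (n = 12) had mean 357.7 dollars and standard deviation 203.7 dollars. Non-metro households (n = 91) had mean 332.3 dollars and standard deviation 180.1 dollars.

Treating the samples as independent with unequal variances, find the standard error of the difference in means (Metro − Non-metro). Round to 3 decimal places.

SE₁ = s₁/√n₁ = 203.7/√12 = 58.8031; SE₂ = 180.1/√91 = 18.8796.
Independent samples, unequal variances: SE_diff = √(SE₁² + SE₂²) = √(3457.80456961 + 356.43929616) = 61.7596.

61.760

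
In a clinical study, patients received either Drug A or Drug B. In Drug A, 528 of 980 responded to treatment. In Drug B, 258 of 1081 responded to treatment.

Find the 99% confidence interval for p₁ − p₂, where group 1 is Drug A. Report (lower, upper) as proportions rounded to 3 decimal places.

(0.247, 0.353)

First, p̂₁ = 528/980 = 0.5388; p̂₂ = 258/1081 = 0.2387.
The two standard errors are √(0.5388×0.4612/980) = 0.01592 and √(0.2387×0.7613/1081) = 0.01297.
Because the samples are independent, SE_diff = √(0.01592² + 0.01297²) = 0.02053.
Using z* = 2.576 for 99%, ME = 2.576 × 0.02053 = 0.05289.
p̂₁ − p̂₂ = 0.3001; interval 0.3001 ± 0.05289 gives (0.247, 0.353).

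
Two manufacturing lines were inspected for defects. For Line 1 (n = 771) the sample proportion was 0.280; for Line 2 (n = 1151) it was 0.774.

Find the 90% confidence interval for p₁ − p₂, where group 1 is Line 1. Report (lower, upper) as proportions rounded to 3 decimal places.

(-0.527, -0.461)

Each SE is √(p̂(1−p̂)/n): √(0.2800·0.7200/771) = 0.01617 and √(0.7740·0.2260/1151) = 0.01233.
SE(p̂₁ − p̂₂) = √(SE₁² + SE₂²) = √(0.0002614689 + 0.0001520289) = 0.02033, since the two samples are independent.
At 90% confidence z* = 1.645; margin = 1.645 × 0.02033 = 0.03344.
The difference is 0.2800 − 0.7740 = -0.4940, so the interval is -0.4940 ± 0.03344 = (-0.527, -0.461).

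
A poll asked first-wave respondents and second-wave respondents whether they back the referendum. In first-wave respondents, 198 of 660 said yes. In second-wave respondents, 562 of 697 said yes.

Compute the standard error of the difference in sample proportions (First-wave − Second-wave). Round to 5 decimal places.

Sample proportions: 198/660 = 0.3000, 562/697 = 0.8063.
Each SE is √(p̂(1−p̂)/n): √(0.3000·0.7000/660) = 0.01784 and √(0.8063·0.1937/697) = 0.01497.
SE(p̂₁ − p̂₂) = √(SE₁² + SE₂²) = √(0.0003182656 + 0.0002241009) = 0.02329, since the two samples are independent.

0.02329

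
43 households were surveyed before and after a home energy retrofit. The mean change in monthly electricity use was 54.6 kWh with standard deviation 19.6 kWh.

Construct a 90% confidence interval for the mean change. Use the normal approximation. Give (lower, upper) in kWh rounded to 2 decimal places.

(49.68, 59.52)

This is a matched-pairs design, so SE = s_d/√n = 19.6/√43 = 2.9890.
Margin = 1.645 × 2.9890 = 4.9169; the interval is 54.6 ± 4.9169 = (49.68, 59.52).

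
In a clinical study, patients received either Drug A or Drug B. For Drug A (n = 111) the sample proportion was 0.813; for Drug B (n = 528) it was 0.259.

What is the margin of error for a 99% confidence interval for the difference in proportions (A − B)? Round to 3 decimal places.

The two standard errors are √(0.8130×0.1870/111) = 0.03701 and √(0.2590×0.7410/528) = 0.01907.
Because the samples are independent, SE_diff = √(0.03701² + 0.01907²) = 0.04163.
Using z* = 2.576 for 99%, ME = 2.576 × 0.04163 = 0.10724.

0.107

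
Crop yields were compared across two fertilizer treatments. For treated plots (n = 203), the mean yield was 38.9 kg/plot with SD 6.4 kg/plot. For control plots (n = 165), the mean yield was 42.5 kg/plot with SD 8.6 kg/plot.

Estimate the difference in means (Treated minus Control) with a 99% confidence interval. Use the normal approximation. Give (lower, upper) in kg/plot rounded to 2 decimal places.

(-5.68, -1.52)

Per-group SEs: s₁/√n₁ = 6.4/√203 = 0.4492, s₂/√n₂ = 8.6/√165 = 0.6695.
Unpooled SE of the difference: √(0.20178064 + 0.44823025) = 0.8062.
Margin of error = z* · SE = 2.576 × 0.8062 = 2.0768.
x̄₁ − x̄₂ = 38.9 − 42.5 = -3.6000.
CI: -3.6000 ± 2.0768 = (-5.68, -1.52).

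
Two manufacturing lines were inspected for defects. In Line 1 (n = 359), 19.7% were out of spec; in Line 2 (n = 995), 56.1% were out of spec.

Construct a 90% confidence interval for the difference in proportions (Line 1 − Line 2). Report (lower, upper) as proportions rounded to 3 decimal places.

Each SE is √(p̂(1−p̂)/n): √(0.1970·0.8030/359) = 0.02099 and √(0.5610·0.4390/995) = 0.01573.
SE(p̂₁ − p̂₂) = √(SE₁² + SE₂²) = √(0.0004405801 + 0.0002474329) = 0.02623, since the two samples are independent.
At 90% confidence z* = 1.645; margin = 1.645 × 0.02623 = 0.04315.
The difference is 0.1970 − 0.5610 = -0.3640, so the interval is -0.3640 ± 0.04315 = (-0.407, -0.321).

(-0.407, -0.321)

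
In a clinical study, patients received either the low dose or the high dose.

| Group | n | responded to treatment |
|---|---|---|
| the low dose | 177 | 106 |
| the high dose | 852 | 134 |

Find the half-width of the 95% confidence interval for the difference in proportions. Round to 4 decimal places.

Sample proportions: 106/177 = 0.5989, 134/852 = 0.1573.
Each SE is √(p̂(1−p̂)/n): √(0.5989·0.4011/177) = 0.03684 and √(0.1573·0.8427/852) = 0.01247.
SE(p̂₁ − p̂₂) = √(SE₁² + SE₂²) = √(0.0013571856 + 0.0001555009) = 0.03889, since the two samples are independent.
At 95% confidence z* = 1.960; margin = 1.960 × 0.03889 = 0.07622.

0.0762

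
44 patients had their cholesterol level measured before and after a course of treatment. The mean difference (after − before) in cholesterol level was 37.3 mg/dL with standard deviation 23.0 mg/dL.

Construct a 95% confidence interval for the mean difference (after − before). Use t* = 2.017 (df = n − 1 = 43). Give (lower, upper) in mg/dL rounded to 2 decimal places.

(30.31, 44.29)

Paired design: SE = s_d/√n = 23.0/√44 = 3.4674.
t* = 2.017; margin of error = 2.017 × 3.4674 = 6.9937.
37.3 ± 6.9937 → (30.31, 44.29).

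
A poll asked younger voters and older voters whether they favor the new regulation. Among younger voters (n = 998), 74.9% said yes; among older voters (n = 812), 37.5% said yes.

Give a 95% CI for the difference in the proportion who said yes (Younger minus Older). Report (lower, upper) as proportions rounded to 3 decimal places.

SE₁ = √(p̂₁(1−p̂₁)/n₁) = √(0.7490·0.2510/998) = 0.01373; SE₂ = √(0.3750·0.6250/812) = 0.01699.
Independent samples: SE of the difference = √(SE₁² + SE₂²) = √(0.0001885129 + 0.0002886601) = 0.02184.
z* for 95% confidence is 1.960, so the margin of error is 1.960 × 0.02184 = 0.04281.
Point estimate p̂₁ − p̂₂ = 0.7490 − 0.3750 = 0.3740.
0.3740 ± 0.04281 → (0.331, 0.417).

(0.331, 0.417)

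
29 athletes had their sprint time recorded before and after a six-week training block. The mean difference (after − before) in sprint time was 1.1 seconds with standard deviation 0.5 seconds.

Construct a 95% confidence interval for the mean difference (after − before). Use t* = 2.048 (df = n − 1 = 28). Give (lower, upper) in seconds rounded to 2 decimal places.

(0.91, 1.29)

This is a matched-pairs design, so SE = s_d/√n = 0.5/√29 = 0.0928.
Margin = 2.048 × 0.0928 = 0.1901; the interval is 1.1 ± 0.1901 = (0.91, 1.29).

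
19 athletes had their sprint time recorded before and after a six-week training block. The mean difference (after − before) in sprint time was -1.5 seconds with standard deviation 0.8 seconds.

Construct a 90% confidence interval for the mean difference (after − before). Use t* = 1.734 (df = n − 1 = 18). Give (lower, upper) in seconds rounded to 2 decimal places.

This is a matched-pairs design, so SE = s_d/√n = 0.8/√19 = 0.1835.
Margin = 1.734 × 0.1835 = 0.3182; the interval is -1.5 ± 0.3182 = (-1.82, -1.18).

(-1.82, -1.18)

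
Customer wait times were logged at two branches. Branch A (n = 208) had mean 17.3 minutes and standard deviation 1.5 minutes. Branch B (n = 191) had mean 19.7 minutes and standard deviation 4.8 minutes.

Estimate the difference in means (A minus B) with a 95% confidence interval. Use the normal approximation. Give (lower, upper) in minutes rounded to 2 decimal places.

(-3.11, -1.69)

Per-group SEs: s₁/√n₁ = 1.5/√208 = 0.1040, s₂/√n₂ = 4.8/√191 = 0.3473.
Unpooled SE of the difference: √(0.010816 + 0.12061729) = 0.3625.
Margin of error = z* · SE = 1.960 × 0.3625 = 0.7105.
x̄₁ − x̄₂ = 17.3 − 19.7 = -2.4000.
CI: -2.4000 ± 0.7105 = (-3.11, -1.69).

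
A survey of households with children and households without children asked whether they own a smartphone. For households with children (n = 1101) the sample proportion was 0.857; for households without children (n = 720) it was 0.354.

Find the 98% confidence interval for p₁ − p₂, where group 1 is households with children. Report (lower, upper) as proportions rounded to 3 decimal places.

(0.455, 0.551)

SE₁ = √(p̂₁(1−p̂₁)/n₁) = √(0.8570·0.1430/1101) = 0.01055; SE₂ = √(0.3540·0.6460/720) = 0.01782.
Independent samples: SE of the difference = √(SE₁² + SE₂²) = √(0.0001113025 + 0.0003175524) = 0.02071.
z* for 98% confidence is 2.326, so the margin of error is 2.326 × 0.02071 = 0.04817.
Point estimate p̂₁ − p̂₂ = 0.8570 − 0.3540 = 0.5030.
0.5030 ± 0.04817 → (0.455, 0.551).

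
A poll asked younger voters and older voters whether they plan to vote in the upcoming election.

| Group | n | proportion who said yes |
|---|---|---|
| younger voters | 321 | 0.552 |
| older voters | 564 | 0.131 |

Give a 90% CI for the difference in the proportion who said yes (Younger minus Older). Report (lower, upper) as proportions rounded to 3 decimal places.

The two standard errors are √(0.5520×0.4480/321) = 0.02776 and √(0.1310×0.8690/564) = 0.01421.
Because the samples are independent, SE_diff = √(0.02776² + 0.01421²) = 0.03119.
Using z* = 1.645 for 90%, ME = 1.645 × 0.03119 = 0.05131.
p̂₁ − p̂₂ = 0.4210; interval 0.4210 ± 0.05131 gives (0.370, 0.472).

(0.370, 0.472)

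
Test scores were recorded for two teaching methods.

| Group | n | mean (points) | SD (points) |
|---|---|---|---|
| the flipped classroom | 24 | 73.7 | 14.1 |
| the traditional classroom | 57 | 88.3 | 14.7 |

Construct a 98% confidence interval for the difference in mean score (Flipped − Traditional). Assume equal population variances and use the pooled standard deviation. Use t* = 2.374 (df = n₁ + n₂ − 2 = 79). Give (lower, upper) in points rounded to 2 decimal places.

s_p = √[((n₁−1)s₁² + (n₂−1)s₂²)/(n₁+n₂−2)] = √[(23·14.1² + 56·14.7²)/79] = 14.5279.
SE = 14.5279·√(1/24 + 1/57) = 3.5351.
With t* = 2.374, margin = 2.374 × 3.5351 = 8.3923.
x̄₁ − x̄₂ = 73.7 − 88.3 = -14.6000; interval -14.6000 ± 8.3923 = (-22.99, -6.21).

(-22.99, -6.21)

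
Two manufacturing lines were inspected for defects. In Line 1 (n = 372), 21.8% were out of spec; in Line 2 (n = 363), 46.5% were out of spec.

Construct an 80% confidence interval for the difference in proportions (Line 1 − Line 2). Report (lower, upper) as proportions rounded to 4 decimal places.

Each SE is √(p̂(1−p̂)/n): √(0.2180·0.7820/372) = 0.02141 and √(0.4650·0.5350/363) = 0.02618.
SE(p̂₁ − p̂₂) = √(SE₁² + SE₂²) = √(0.0004583881 + 0.0006853924) = 0.03382, since the two samples are independent.
At 80% confidence z* = 1.282; margin = 1.282 × 0.03382 = 0.04336.
The difference is 0.2180 − 0.4650 = -0.2470, so the interval is -0.2470 ± 0.04336 = (-0.2904, -0.2036).

(-0.2904, -0.2036)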